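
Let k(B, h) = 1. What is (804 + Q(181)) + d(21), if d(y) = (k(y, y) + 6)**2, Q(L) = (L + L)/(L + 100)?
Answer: 240055/281 ≈ 854.29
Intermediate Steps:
Q(L) = 2*L/(100 + L) (Q(L) = (2*L)/(100 + L) = 2*L/(100 + L))
d(y) = 49 (d(y) = (1 + 6)**2 = 7**2 = 49)
(804 + Q(181)) + d(21) = (804 + 2*181/(100 + 181)) + 49 = (804 + 2*181/281) + 49 = (804 + 2*181*(1/281)) + 49 = (804 + 362/281) + 49 = 226286/281 + 49 = 240055/281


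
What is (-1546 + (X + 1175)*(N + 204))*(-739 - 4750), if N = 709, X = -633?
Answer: -2707723700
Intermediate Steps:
(-1546 + (X + 1175)*(N + 204))*(-739 - 4750) = (-1546 + (-633 + 1175)*(709 + 204))*(-739 - 4750) = (-1546 + 542*913)*(-5489) = (-1546 + 494846)*(-5489) = 493300*(-5489) = -2707723700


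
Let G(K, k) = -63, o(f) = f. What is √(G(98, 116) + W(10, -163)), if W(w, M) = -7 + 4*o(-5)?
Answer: 3*I*√10 ≈ 9.4868*I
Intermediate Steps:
W(w, M) = -27 (W(w, M) = -7 + 4*(-5) = -7 - 20 = -27)
√(G(98, 116) + W(10, -163)) = √(-63 - 27) = √(-90) = 3*I*√10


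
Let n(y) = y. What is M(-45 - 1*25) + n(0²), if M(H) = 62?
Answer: 62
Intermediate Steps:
M(-45 - 1*25) + n(0²) = 62 + 0² = 62 + 0 = 62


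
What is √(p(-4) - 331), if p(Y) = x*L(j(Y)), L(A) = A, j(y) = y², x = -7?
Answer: I*√443 ≈ 21.048*I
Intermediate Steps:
p(Y) = -7*Y²
√(p(-4) - 331) = √(-7*(-4)² - 331) = √(-7*16 - 331) = √(-112 - 331) = √(-443) = I*√443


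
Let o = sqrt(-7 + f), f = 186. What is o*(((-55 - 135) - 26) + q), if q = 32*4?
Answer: -88*sqrt(179) ≈ -1177.4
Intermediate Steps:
q = 128
o = sqrt(179) (o = sqrt(-7 + 186) = sqrt(179) ≈ 13.379)
o*(((-55 - 135) - 26) + q) = sqrt(179)*(((-55 - 135) - 26) + 128) = sqrt(179)*((-190 - 26) + 128) = sqrt(179)*(-216 + 128) = sqrt(179)*(-88) = -88*sqrt(179)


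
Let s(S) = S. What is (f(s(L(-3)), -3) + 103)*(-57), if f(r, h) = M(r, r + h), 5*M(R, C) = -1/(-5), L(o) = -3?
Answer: -146832/25 ≈ -5873.3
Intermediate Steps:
M(R, C) = 1/25 (M(R, C) = (-1/(-5))/5 = (-1*(-1/5))/5 = (1/5)*(1/5) = 1/25)
f(r, h) = 1/25
(f(s(L(-3)), -3) + 103)*(-57) = (1/25 + 103)*(-57) = (2576/25)*(-57) = -146832/25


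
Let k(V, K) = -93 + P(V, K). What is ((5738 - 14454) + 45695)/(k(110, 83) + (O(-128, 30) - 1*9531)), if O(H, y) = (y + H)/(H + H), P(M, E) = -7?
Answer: -4733312/1232719 ≈ -3.8397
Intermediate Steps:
O(H, y) = (H + y)/(2*H) (O(H, y) = (H + y)/((2*H)) = (H + y)*(1/(2*H)) = (H + y)/(2*H))
k(V, K) = -100 (k(V, K) = -93 - 7 = -100)
((5738 - 14454) + 45695)/(k(110, 83) + (O(-128, 30) - 1*9531)) = ((5738 - 14454) + 45695)/(-100 + ((1/2)*(-128 + 30)/(-128) - 1*9531)) = (-8716 + 45695)/(-100 + ((1/2)*(-1/128)*(-98) - 9531)) = 36979/(-100 + (49/128 - 9531)) = 36979/(-100 - 1219919/128) = 36979/(-1232719/128) = 36979*(-128/1232719) = -4733312/1232719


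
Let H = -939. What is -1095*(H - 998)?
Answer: 2121015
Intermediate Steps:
-1095*(H - 998) = -1095*(-939 - 998) = -1095*(-1937) = 2121015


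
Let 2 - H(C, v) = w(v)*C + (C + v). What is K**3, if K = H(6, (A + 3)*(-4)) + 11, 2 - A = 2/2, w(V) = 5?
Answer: -343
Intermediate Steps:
A = 1 (A = 2 - 2/2 = 2 - 1*1 = 2 - 1 = 1)
H(C, v) = 2 - v - 6*C (H(C, v) = 2 - (5*C + (C + v)) = 2 - (v + 6*C) = 2 + (-v - 6*C) = 2 - v - 6*C)
K = -7 (K = (2 - (1 + 3)*(-4) - 6*6) + 11 = (2 - 4*(-4) - 36) + 11 = (2 - 1*(-16) - 36) + 11 = (2 + 16 - 36) + 11 = -18 + 11 = -7)
K**3 = (-7)**3 = -343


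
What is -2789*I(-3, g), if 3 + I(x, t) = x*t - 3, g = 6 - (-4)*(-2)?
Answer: 0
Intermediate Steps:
g = -2 (g = 6 - 1*8 = 6 - 8 = -2)
I(x, t) = -6 + t*x (I(x, t) = -3 + (x*t - 3) = -3 + (t*x - 3) = -3 + (-3 + t*x) = -6 + t*x)
-2789*I(-3, g) = -2789*(-6 - 2*(-3)) = -2789*(-6 + 6) = -2789*0 = 0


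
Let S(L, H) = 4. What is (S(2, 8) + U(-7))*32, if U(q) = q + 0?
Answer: -96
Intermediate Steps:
U(q) = q
(S(2, 8) + U(-7))*32 = (4 - 7)*32 = -3*32 = -96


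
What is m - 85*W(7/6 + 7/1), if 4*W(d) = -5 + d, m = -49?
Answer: -2791/24 ≈ -116.29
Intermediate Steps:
W(d) = -5/4 + d/4 (W(d) = (-5 + d)/4 = -5/4 + d/4)
m - 85*W(7/6 + 7/1) = -49 - 85*(-5/4 + (7/6 + 7/1)/4) = -49 - 85*(-5/4 + (7*(1/6) + 7*1)/4) = -49 - 85*(-5/4 + (7/6 + 7)/4) = -49 - 85*(-5/4 + (1/4)*(49/6)) = -49 - 85*(-5/4 + 49/24) = -49 - 85*19/24 = -49 - 1615/24 = -2791/24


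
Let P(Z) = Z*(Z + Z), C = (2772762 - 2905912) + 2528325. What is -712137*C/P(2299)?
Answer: -1705692738975/10570802 ≈ -1.6136e+5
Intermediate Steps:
C = 2395175 (C = -133150 + 2528325 = 2395175)
P(Z) = 2*Z**2 (P(Z) = Z*(2*Z) = 2*Z**2)
-712137*C/P(2299) = -712137/((2*2299**2)/2395175) = -712137/((2*5285401)*(1/2395175)) = -712137/(10570802*(1/2395175)) = -712137/10570802/2395175 = -712137*2395175/10570802 = -1705692738975/10570802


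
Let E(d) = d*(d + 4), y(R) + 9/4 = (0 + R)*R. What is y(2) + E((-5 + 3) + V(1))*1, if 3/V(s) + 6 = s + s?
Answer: -27/16 ≈ -1.6875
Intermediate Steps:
y(R) = -9/4 + R**2 (y(R) = -9/4 + (0 + R)*R = -9/4 + R*R = -9/4 + R**2)
V(s) = 3/(-6 + 2*s) (V(s) = 3/(-6 + (s + s)) = 3/(-6 + 2*s))
E(d) = d*(4 + d)
y(2) + E((-5 + 3) + V(1))*1 = (-9/4 + 2**2) + (((-5 + 3) + 3/(2*(-3 + 1)))*(4 + ((-5 + 3) + 3/(2*(-3 + 1)))))*1 = (-9/4 + 4) + ((-2 + (3/2)/(-2))*(4 + (-2 + (3/2)/(-2))))*1 = 7/4 + ((-2 + (3/2)*(-1/2))*(4 + (-2 + (3/2)*(-1/2))))*1 = 7/4 + ((-2 - 3/4)*(4 + (-2 - 3/4)))*1 = 7/4 - 11*(4 - 11/4)/4*1 = 7/4 - 11/4*5/4*1 = 7/4 - 55/16*1 = 7/4 - 55/16 = -27/16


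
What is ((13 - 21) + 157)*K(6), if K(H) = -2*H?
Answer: -1788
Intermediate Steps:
((13 - 21) + 157)*K(6) = ((13 - 21) + 157)*(-2*6) = (-8 + 157)*(-12) = 149*(-12) = -1788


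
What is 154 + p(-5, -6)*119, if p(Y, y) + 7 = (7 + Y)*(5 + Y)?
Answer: -679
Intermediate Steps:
p(Y, y) = -7 + (5 + Y)*(7 + Y) (p(Y, y) = -7 + (7 + Y)*(5 + Y) = -7 + (5 + Y)*(7 + Y))
154 + p(-5, -6)*119 = 154 + (28 + (-5)² + 12*(-5))*119 = 154 + (28 + 25 - 60)*119 = 154 - 7*119 = 154 - 833 = -679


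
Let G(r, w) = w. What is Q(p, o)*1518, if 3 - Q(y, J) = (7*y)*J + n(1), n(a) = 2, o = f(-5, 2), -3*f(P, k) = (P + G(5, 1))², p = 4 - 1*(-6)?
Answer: 568238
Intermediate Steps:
p = 10 (p = 4 + 6 = 10)
f(P, k) = -(1 + P)²/3 (f(P, k) = -(P + 1)²/3 = -(1 + P)²/3)
o = -16/3 (o = -(1 - 5)²/3 = -⅓*(-4)² = -⅓*16 = -16/3 ≈ -5.3333)
Q(y, J) = 1 - 7*J*y (Q(y, J) = 3 - ((7*y)*J + 2) = 3 - (7*J*y + 2) = 3 - (2 + 7*J*y) = 3 + (-2 - 7*J*y) = 1 - 7*J*y)
Q(p, o)*1518 = (1 - 7*(-16/3)*10)*1518 = (1 + 1120/3)*1518 = (1123/3)*1518 = 568238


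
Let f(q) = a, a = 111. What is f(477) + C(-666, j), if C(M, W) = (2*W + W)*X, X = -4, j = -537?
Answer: 6555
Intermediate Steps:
f(q) = 111
C(M, W) = -12*W (C(M, W) = (2*W + W)*(-4) = (3*W)*(-4) = -12*W)
f(477) + C(-666, j) = 111 - 12*(-537) = 111 + 6444 = 6555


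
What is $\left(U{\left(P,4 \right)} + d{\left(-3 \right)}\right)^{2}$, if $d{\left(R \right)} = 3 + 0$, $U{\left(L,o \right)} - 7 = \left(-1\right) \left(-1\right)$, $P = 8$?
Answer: $121$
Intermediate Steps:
$U{\left(L,o \right)} = 8$ ($U{\left(L,o \right)} = 7 - -1 = 7 + 1 = 8$)
$d{\left(R \right)} = 3$
$\left(U{\left(P,4 \right)} + d{\left(-3 \right)}\right)^{2} = \left(8 + 3\right)^{2} = 11^{2} = 121$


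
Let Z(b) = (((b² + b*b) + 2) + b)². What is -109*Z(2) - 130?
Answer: -15826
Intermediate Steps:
Z(b) = (2 + b + 2*b²)² (Z(b) = (((b² + b²) + 2) + b)² = ((2*b² + 2) + b)² = ((2 + 2*b²) + b)² = (2 + b + 2*b²)²)
-109*Z(2) - 130 = -109*(2 + 2 + 2*2²)² - 130 = -109*(2 + 2 + 2*4)² - 130 = -109*(2 + 2 + 8)² - 130 = -109*12² - 130 = -109*144 - 130 = -15696 - 130 = -15826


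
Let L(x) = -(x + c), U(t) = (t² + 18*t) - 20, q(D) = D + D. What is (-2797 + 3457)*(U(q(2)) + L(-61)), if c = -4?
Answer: 87780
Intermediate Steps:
q(D) = 2*D
U(t) = -20 + t² + 18*t
L(x) = 4 - x (L(x) = -(x - 4) = -(-4 + x) = 4 - x)
(-2797 + 3457)*(U(q(2)) + L(-61)) = (-2797 + 3457)*((-20 + (2*2)² + 18*(2*2)) + (4 - 1*(-61))) = 660*((-20 + 4² + 18*4) + (4 + 61)) = 660*((-20 + 16 + 72) + 65) = 660*(68 + 65) = 660*133 = 87780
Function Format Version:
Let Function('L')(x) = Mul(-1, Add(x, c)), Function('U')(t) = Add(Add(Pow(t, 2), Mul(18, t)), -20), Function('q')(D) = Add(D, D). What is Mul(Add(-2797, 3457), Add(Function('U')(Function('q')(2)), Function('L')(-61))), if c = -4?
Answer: 87780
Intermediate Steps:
Function('q')(D) = Mul(2, D)
Function('U')(t) = Add(-20, Pow(t, 2), Mul(18, t))
Function('L')(x) = Add(4, Mul(-1, x)) (Function('L')(x) = Mul(-1, Add(x, -4)) = Mul(-1, Add(-4, x)) = Add(4, Mul(-1, x)))
Mul(Add(-2797, 3457), Add(Function('U')(Function('q')(2)), Function('L')(-61))) = Mul(Add(-2797, 3457), Add(Add(-20, Pow(Mul(2, 2), 2), Mul(18, Mul(2, 2))), Add(4, Mul(-1, -61)))) = Mul(660, Add(Add(-20, Pow(4, 2), Mul(18, 4)), Add(4, 61))) = Mul(660, Add(Add(-20, 16, 72), 65)) = Mul(660, Add(68, 65)) = Mul(660, 133) = 87780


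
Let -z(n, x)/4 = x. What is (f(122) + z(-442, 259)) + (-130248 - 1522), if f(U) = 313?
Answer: -132493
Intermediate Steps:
z(n, x) = -4*x
(f(122) + z(-442, 259)) + (-130248 - 1522) = (313 - 4*259) + (-130248 - 1522) = (313 - 1036) - 131770 = -723 - 131770 = -132493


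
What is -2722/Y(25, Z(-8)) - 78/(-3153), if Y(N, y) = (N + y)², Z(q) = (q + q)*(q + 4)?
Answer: -2654876/8324971 ≈ -0.31890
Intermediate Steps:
Z(q) = 2*q*(4 + q) (Z(q) = (2*q)*(4 + q) = 2*q*(4 + q))
-2722/Y(25, Z(-8)) - 78/(-3153) = -2722/(25 + 2*(-8)*(4 - 8))² - 78/(-3153) = -2722/(25 + 2*(-8)*(-4))² - 78*(-1/3153) = -2722/(25 + 64)² + 26/1051 = -2722/(89²) + 26/1051 = -2722/7921 + 26/1051 = -2654876/8324971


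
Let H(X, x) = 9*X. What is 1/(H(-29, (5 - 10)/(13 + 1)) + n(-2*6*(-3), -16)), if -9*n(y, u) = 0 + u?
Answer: -9/2333 ≈ -0.0038577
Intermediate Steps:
n(y, u) = -u/9 (n(y, u) = -(0 + u)/9 = -u/9)
1/(H(-29, (5 - 10)/(13 + 1)) + n(-2*6*(-3), -16)) = 1/(9*(-29) - 1/9*(-16)) = 1/(-261 + 16/9) = 1/(-2333/9) = -9/2333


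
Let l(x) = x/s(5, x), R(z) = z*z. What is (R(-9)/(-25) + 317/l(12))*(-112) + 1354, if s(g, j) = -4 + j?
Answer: -1646434/75 ≈ -21952.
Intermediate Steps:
R(z) = z²
l(x) = x/(-4 + x)
(R(-9)/(-25) + 317/l(12))*(-112) + 1354 = ((-9)²/(-25) + 317/((12/(-4 + 12))))*(-112) + 1354 = (81*(-1/25) + 317/((12/8)))*(-112) + 1354 = (-81/25 + 317/((12*(⅛))))*(-112) + 1354 = (-81/25 + 317/(3/2))*(-112) + 1354 = (-81/25 + 317*(⅔))*(-112) + 1354 = (-81/25 + 634/3)*(-112) + 1354 = (15607/75)*(-112) + 1354 = -1747984/75 + 1354 = -1646434/75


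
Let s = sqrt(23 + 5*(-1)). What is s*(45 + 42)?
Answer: 261*sqrt(2) ≈ 369.11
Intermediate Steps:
s = 3*sqrt(2) (s = sqrt(23 - 5) = sqrt(18) = 3*sqrt(2) ≈ 4.2426)
s*(45 + 42) = (3*sqrt(2))*(45 + 42) = (3*sqrt(2))*87 = 261*sqrt(2)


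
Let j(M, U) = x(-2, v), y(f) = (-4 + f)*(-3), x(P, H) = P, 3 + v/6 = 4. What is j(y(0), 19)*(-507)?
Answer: 1014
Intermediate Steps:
v = 6 (v = -18 + 6*4 = -18 + 24 = 6)
y(f) = 12 - 3*f
j(M, U) = -2
j(y(0), 19)*(-507) = -2*(-507) = 1014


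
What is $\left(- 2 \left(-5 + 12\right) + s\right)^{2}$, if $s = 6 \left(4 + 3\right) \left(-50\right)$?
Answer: $4468996$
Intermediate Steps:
$s = -2100$ ($s = 6 \cdot 7 \left(-50\right) = 42 \left(-50\right) = -2100$)
$\left(- 2 \left(-5 + 12\right) + s\right)^{2} = \left(- 2 \left(-5 + 12\right) - 2100\right)^{2} = \left(\left(-2\right) 7 - 2100\right)^{2} = \left(-14 - 2100\right)^{2} = \left(-2114\right)^{2} = 4468996$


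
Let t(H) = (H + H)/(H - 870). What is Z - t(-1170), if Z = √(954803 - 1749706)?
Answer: -39/34 + I*√794903 ≈ -1.1471 + 891.57*I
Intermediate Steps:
t(H) = 2*H/(-870 + H) (t(H) = (2*H)/(-870 + H) = 2*H/(-870 + H))
Z = I*√794903 (Z = √(-794903) = I*√794903 ≈ 891.57*I)
Z - t(-1170) = I*√794903 - 2*(-1170)/(-870 - 1170) = I*√794903 - 2*(-1170)/(-2040) = I*√794903 - 2*(-1170)*(-1)/2040 = I*√794903 - 1*39/34 = I*√794903 - 39/34 = -39/34 + I*√794903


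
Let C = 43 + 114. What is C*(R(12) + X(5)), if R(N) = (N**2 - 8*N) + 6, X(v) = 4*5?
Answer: 11618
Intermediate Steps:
C = 157
X(v) = 20
R(N) = 6 + N**2 - 8*N
C*(R(12) + X(5)) = 157*((6 + 12**2 - 8*12) + 20) = 157*((6 + 144 - 96) + 20) = 157*(54 + 20) = 157*74 = 11618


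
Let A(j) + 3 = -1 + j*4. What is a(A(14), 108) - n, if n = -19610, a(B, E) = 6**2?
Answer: 19646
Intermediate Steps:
A(j) = -4 + 4*j (A(j) = -3 + (-1 + j*4) = -3 + (-1 + 4*j) = -4 + 4*j)
a(B, E) = 36
a(A(14), 108) - n = 36 - 1*(-19610) = 36 + 19610 = 19646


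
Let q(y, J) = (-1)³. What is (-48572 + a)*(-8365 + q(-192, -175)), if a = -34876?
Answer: 698125968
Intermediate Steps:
q(y, J) = -1
(-48572 + a)*(-8365 + q(-192, -175)) = (-48572 - 34876)*(-8365 - 1) = -83448*(-8366) = 698125968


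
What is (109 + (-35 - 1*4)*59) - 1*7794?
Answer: -9986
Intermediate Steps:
(109 + (-35 - 1*4)*59) - 1*7794 = (109 + (-35 - 4)*59) - 7794 = (109 - 39*59) - 7794 = (109 - 2301) - 7794 = -2192 - 7794 = -9986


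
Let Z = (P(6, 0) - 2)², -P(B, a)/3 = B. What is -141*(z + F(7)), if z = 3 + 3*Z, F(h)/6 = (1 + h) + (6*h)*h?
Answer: -425115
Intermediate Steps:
P(B, a) = -3*B
F(h) = 6 + 6*h + 36*h² (F(h) = 6*((1 + h) + (6*h)*h) = 6*((1 + h) + 6*h²) = 6*(1 + h + 6*h²) = 6 + 6*h + 36*h²)
Z = 400 (Z = (-3*6 - 2)² = (-18 - 2)² = (-20)² = 400)
z = 1203 (z = 3 + 3*400 = 3 + 1200 = 1203)
-141*(z + F(7)) = -141*(1203 + (6 + 6*7 + 36*7²)) = -141*(1203 + (6 + 42 + 36*49)) = -141*(1203 + (6 + 42 + 1764)) = -141*(1203 + 1812) = -141*3015 = -425115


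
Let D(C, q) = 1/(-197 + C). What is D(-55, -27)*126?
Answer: -½ ≈ -0.50000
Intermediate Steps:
D(-55, -27)*126 = 126/(-197 - 55) = 126/(-252) = -1/252*126 = -½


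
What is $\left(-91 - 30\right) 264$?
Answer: $-31944$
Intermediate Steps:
$\left(-91 - 30\right) 264 = \left(-121\right) 264 = -31944$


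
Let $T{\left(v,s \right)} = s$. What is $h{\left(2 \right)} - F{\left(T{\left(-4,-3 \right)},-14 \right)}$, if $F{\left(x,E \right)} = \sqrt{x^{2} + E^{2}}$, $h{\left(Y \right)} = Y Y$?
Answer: $4 - \sqrt{205} \approx -10.318$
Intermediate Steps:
$h{\left(Y \right)} = Y^{2}$
$F{\left(x,E \right)} = \sqrt{E^{2} + x^{2}}$
$h{\left(2 \right)} - F{\left(T{\left(-4,-3 \right)},-14 \right)} = 2^{2} - \sqrt{\left(-14\right)^{2} + \left(-3\right)^{2}} = 4 - \sqrt{196 + 9} = 4 - \sqrt{205}$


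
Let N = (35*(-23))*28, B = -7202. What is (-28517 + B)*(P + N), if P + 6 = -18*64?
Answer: 846468862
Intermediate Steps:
N = -22540 (N = -805*28 = -22540)
P = -1158 (P = -6 - 18*64 = -6 - 1152 = -1158)
(-28517 + B)*(P + N) = (-28517 - 7202)*(-1158 - 22540) = -35719*(-23698) = 846468862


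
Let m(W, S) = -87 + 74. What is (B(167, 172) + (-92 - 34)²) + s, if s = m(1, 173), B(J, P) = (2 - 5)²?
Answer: 15872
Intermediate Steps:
B(J, P) = 9 (B(J, P) = (-3)² = 9)
m(W, S) = -13
s = -13
(B(167, 172) + (-92 - 34)²) + s = (9 + (-92 - 34)²) - 13 = (9 + (-126)²) - 13 = (9 + 15876) - 13 = 15885 - 13 = 15872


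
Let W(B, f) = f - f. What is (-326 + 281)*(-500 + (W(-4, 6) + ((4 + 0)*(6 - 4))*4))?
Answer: 21060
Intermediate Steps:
W(B, f) = 0
(-326 + 281)*(-500 + (W(-4, 6) + ((4 + 0)*(6 - 4))*4)) = (-326 + 281)*(-500 + (0 + ((4 + 0)*(6 - 4))*4)) = -45*(-500 + (0 + (4*2)*4)) = -45*(-500 + (0 + 8*4)) = -45*(-500 + (0 + 32)) = -45*(-500 + 32) = -45*(-468) = 21060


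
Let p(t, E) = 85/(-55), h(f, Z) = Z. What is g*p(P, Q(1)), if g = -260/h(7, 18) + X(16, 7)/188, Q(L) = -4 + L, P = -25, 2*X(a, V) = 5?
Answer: 830195/37224 ≈ 22.303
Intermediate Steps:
X(a, V) = 5/2 (X(a, V) = (½)*5 = 5/2)
p(t, E) = -17/11 (p(t, E) = 85*(-1/55) = -17/11)
g = -48835/3384 (g = -260/18 + (5/2)/188 = -260*1/18 + (5/2)*(1/188) = -130/9 + 5/376 = -48835/3384 ≈ -14.431)
g*p(P, Q(1)) = -48835/3384*(-17/11) = 830195/37224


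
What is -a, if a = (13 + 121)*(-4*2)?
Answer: 1072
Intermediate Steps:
a = -1072 (a = 134*(-8) = -1072)
-a = -1*(-1072) = 1072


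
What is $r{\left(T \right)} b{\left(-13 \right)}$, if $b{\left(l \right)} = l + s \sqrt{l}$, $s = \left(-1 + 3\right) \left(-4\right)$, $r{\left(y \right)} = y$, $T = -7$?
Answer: $91 + 56 i \sqrt{13} \approx 91.0 + 201.91 i$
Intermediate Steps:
$s = -8$ ($s = 2 \left(-4\right) = -8$)
$b{\left(l \right)} = l - 8 \sqrt{l}$
$r{\left(T \right)} b{\left(-13 \right)} = - 7 \left(-13 - 8 \sqrt{-13}\right) = - 7 \left(-13 - 8 i \sqrt{13}\right) = 91 + 56 i \sqrt{13}$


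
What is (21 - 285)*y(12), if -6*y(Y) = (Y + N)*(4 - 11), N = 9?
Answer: -6468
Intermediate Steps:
y(Y) = 21/2 + 7*Y/6 (y(Y) = -(Y + 9)*(4 - 11)/6 = -(9 + Y)*(-7)/6 = -(-63 - 7*Y)/6 = 21/2 + 7*Y/6)
(21 - 285)*y(12) = (21 - 285)*(21/2 + (7/6)*12) = -264*(21/2 + 14) = -264*49/2 = -6468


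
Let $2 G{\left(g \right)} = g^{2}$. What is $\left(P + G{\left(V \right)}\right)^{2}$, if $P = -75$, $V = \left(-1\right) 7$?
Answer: $\frac{10201}{4} \approx 2550.3$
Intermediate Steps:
$V = -7$
$G{\left(g \right)} = \frac{g^{2}}{2}$
$\left(P + G{\left(V \right)}\right)^{2} = \left(-75 + \frac{\left(-7\right)^{2}}{2}\right)^{2} = \left(-75 + \frac{1}{2} \cdot 49\right)^{2} = \left(-75 + \frac{49}{2}\right)^{2} = \left(- \frac{101}{2}\right)^{2} = \frac{10201}{4}$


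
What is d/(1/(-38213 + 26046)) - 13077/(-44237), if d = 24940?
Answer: -13423495567183/44237 ≈ -3.0344e+8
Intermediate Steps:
d/(1/(-38213 + 26046)) - 13077/(-44237) = 24940/(1/(-38213 + 26046)) - 13077/(-44237) = 24940/(1/(-12167)) - 13077*(-1/44237) = 24940/(-1/12167) + 13077/44237 = 24940*(-12167) + 13077/44237 = -303444980 + 13077/44237 = -13423495567183/44237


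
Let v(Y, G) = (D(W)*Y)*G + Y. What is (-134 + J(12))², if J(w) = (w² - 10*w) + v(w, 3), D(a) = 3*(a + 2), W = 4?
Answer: 302500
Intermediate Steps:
D(a) = 6 + 3*a (D(a) = 3*(2 + a) = 6 + 3*a)
v(Y, G) = Y + 18*G*Y (v(Y, G) = ((6 + 3*4)*Y)*G + Y = ((6 + 12)*Y)*G + Y = (18*Y)*G + Y = 18*G*Y + Y = Y + 18*G*Y)
J(w) = w² + 45*w (J(w) = (w² - 10*w) + w*(1 + 18*3) = (w² - 10*w) + w*(1 + 54) = (w² - 10*w) + w*55 = (w² - 10*w) + 55*w = w² + 45*w)
(-134 + J(12))² = (-134 + 12*(45 + 12))² = (-134 + 12*57)² = (-134 + 684)² = 550² = 302500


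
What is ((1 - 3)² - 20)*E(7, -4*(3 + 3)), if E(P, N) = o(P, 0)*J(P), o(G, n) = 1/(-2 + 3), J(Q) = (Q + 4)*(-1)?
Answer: 176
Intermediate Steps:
J(Q) = -4 - Q (J(Q) = (4 + Q)*(-1) = -4 - Q)
o(G, n) = 1 (o(G, n) = 1/1 = 1)
E(P, N) = -4 - P (E(P, N) = 1*(-4 - P) = -4 - P)
((1 - 3)² - 20)*E(7, -4*(3 + 3)) = ((1 - 3)² - 20)*(-4 - 1*7) = ((-2)² - 20)*(-4 - 7) = (4 - 20)*(-11) = -16*(-11) = 176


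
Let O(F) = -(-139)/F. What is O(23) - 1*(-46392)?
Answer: 1067155/23 ≈ 46398.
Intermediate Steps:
O(F) = 139/F
O(23) - 1*(-46392) = 139/23 - 1*(-46392) = 139*(1/23) + 46392 = 139/23 + 46392 = 1067155/23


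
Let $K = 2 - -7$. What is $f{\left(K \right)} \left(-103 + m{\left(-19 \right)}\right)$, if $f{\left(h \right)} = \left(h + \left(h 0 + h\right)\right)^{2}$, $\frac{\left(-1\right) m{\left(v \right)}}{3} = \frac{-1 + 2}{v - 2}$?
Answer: $- \frac{233280}{7} \approx -33326.0$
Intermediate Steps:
$K = 9$ ($K = 2 + 7 = 9$)
$m{\left(v \right)} = - \frac{3}{-2 + v}$ ($m{\left(v \right)} = - 3 \frac{-1 + 2}{v - 2} = - 3 \cdot 1 \frac{1}{-2 + v} = - \frac{3}{-2 + v}$)
$f{\left(h \right)} = 4 h^{2}$ ($f{\left(h \right)} = \left(h + \left(0 + h\right)\right)^{2} = \left(h + h\right)^{2} = \left(2 h\right)^{2} = 4 h^{2}$)
$f{\left(K \right)} \left(-103 + m{\left(-19 \right)}\right) = 4 \cdot 9^{2} \left(-103 - \frac{3}{-2 - 19}\right) = 4 \cdot 81 \left(-103 - \frac{3}{-21}\right) = 324 \left(-103 - - \frac{1}{7}\right) = 324 \left(-103 + \frac{1}{7}\right) = 324 \left(- \frac{720}{7}\right) = - \frac{233280}{7}$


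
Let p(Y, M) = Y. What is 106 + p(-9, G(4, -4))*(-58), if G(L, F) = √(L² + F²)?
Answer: 628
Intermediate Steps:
G(L, F) = √(F² + L²)
106 + p(-9, G(4, -4))*(-58) = 106 - 9*(-58) = 106 + 522 = 628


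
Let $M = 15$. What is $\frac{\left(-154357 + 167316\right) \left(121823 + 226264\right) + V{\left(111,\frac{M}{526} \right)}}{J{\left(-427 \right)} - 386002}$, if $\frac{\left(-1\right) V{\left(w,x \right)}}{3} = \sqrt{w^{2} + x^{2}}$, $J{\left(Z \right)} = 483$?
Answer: $- \frac{4510859433}{385519} + \frac{153 \sqrt{1310621}}{202782994} \approx -11701.0$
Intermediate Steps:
$V{\left(w,x \right)} = - 3 \sqrt{w^{2} + x^{2}}$
$\frac{\left(-154357 + 167316\right) \left(121823 + 226264\right) + V{\left(111,\frac{M}{526} \right)}}{J{\left(-427 \right)} - 386002} = \frac{\left(-154357 + 167316\right) \left(121823 + 226264\right) - 3 \sqrt{111^{2} + \left(\frac{15}{526}\right)^{2}}}{483 - 386002} = \frac{12959 \cdot 348087 - 3 \sqrt{12321 + \left(15 \cdot \frac{1}{526}\right)^{2}}}{-385519} = \left(4510859433 - 3 \sqrt{12321 + \left(\frac{15}{526}\right)^{2}}\right) \left(- \frac{1}{385519}\right) = \left(4510859433 - 3 \sqrt{12321 + \frac{225}{276676}}\right) \left(- \frac{1}{385519}\right) = \left(4510859433 - 3 \sqrt{\frac{3408925221}{276676}}\right) \left(- \frac{1}{385519}\right) = \left(4510859433 - 3 \frac{51 \sqrt{1310621}}{526}\right) \left(- \frac{1}{385519}\right) = \left(4510859433 - \frac{153 \sqrt{1310621}}{526}\right) \left(- \frac{1}{385519}\right) = - \frac{4510859433}{385519} + \frac{153 \sqrt{1310621}}{202782994}$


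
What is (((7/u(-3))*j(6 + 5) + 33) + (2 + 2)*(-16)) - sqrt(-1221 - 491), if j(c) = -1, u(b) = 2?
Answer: -69/2 - 4*I*sqrt(107) ≈ -34.5 - 41.376*I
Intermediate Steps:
(((7/u(-3))*j(6 + 5) + 33) + (2 + 2)*(-16)) - sqrt(-1221 - 491) = (((7/2)*(-1) + 33) + (2 + 2)*(-16)) - sqrt(-1221 - 491) = ((((1/2)*7)*(-1) + 33) + 4*(-16)) - sqrt(-1712) = (((7/2)*(-1) + 33) - 64) - 4*I*sqrt(107) = ((-7/2 + 33) - 64) - 4*I*sqrt(107) = (59/2 - 64) - 4*I*sqrt(107) = -69/2 - 4*I*sqrt(107)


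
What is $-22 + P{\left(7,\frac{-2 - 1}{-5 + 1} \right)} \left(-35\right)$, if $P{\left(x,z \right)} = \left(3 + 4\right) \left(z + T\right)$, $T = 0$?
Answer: $- \frac{823}{4} \approx -205.75$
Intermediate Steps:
$P{\left(x,z \right)} = 7 z$ ($P{\left(x,z \right)} = \left(3 + 4\right) \left(z + 0\right) = 7 z$)
$-22 + P{\left(7,\frac{-2 - 1}{-5 + 1} \right)} \left(-35\right) = -22 + 7 \frac{-2 - 1}{-5 + 1} \left(-35\right) = -22 + 7 \left(- \frac{3}{-4}\right) \left(-35\right) = -22 + 7 \left(\left(-3\right) \left(- \frac{1}{4}\right)\right) \left(-35\right) = -22 + 7 \cdot \frac{3}{4} \left(-35\right) = -22 + \frac{21}{4} \left(-35\right) = -22 - \frac{735}{4} = - \frac{823}{4}$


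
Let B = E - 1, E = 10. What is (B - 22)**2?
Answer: 169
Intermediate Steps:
B = 9 (B = 10 - 1 = 9)
(B - 22)**2 = (9 - 22)**2 = (-13)**2 = 169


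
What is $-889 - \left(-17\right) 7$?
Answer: $-770$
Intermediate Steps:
$-889 - \left(-17\right) 7 = -889 - -119 = -889 + 119 = -770$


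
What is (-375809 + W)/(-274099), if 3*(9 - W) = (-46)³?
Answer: 147152/117471 ≈ 1.2527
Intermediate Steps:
W = 97363/3 (W = 9 - ⅓*(-46)³ = 9 - ⅓*(-97336) = 9 + 97336/3 = 97363/3 ≈ 32454.)
(-375809 + W)/(-274099) = (-375809 + 97363/3)/(-274099) = -1030064/3*(-1/274099) = 147152/117471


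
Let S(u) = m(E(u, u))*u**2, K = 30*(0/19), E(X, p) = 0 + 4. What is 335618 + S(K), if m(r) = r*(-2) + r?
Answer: 335618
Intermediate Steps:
E(X, p) = 4
m(r) = -r (m(r) = -2*r + r = -r)
K = 0 (K = 30*(0*(1/19)) = 30*0 = 0)
S(u) = -4*u**2 (S(u) = (-1*4)*u**2 = -4*u**2)
335618 + S(K) = 335618 - 4*0**2 = 335618 - 4*0 = 335618 + 0 = 335618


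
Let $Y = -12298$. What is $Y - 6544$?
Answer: $-18842$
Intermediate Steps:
$Y - 6544 = -12298 - 6544 = -18842$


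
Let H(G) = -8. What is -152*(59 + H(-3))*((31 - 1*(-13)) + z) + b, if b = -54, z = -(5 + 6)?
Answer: -255870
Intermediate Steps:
z = -11 (z = -1*11 = -11)
-152*(59 + H(-3))*((31 - 1*(-13)) + z) + b = -152*(59 - 8)*((31 - 1*(-13)) - 11) - 54 = -7752*((31 + 13) - 11) - 54 = -7752*(44 - 11) - 54 = -7752*33 - 54 = -152*1683 - 54 = -255816 - 54 = -255870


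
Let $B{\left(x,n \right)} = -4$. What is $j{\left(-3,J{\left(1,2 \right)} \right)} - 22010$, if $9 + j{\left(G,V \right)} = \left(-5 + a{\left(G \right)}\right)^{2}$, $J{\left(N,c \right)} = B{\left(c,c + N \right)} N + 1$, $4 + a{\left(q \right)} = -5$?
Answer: $-21823$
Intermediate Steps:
$a{\left(q \right)} = -9$ ($a{\left(q \right)} = -4 - 5 = -9$)
$J{\left(N,c \right)} = 1 - 4 N$ ($J{\left(N,c \right)} = - 4 N + 1 = 1 - 4 N$)
$j{\left(G,V \right)} = 187$ ($j{\left(G,V \right)} = -9 + \left(-5 - 9\right)^{2} = -9 + \left(-14\right)^{2} = -9 + 196 = 187$)
$j{\left(-3,J{\left(1,2 \right)} \right)} - 22010 = 187 - 22010 = -21823$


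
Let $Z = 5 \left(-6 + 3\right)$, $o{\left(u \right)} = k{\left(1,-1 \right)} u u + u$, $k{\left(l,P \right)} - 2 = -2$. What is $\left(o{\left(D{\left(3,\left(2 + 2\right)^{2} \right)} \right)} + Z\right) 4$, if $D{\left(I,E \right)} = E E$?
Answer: $964$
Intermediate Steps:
$k{\left(l,P \right)} = 0$ ($k{\left(l,P \right)} = 2 - 2 = 0$)
$D{\left(I,E \right)} = E^{2}$
$o{\left(u \right)} = u$ ($o{\left(u \right)} = 0 u u + u = 0 u^{2} + u = 0 + u = u$)
$Z = -15$ ($Z = 5 \left(-3\right) = -15$)
$\left(o{\left(D{\left(3,\left(2 + 2\right)^{2} \right)} \right)} + Z\right) 4 = \left(\left(\left(2 + 2\right)^{2}\right)^{2} - 15\right) 4 = \left(\left(4^{2}\right)^{2} - 15\right) 4 = \left(16^{2} - 15\right) 4 = \left(256 - 15\right) 4 = 241 \cdot 4 = 964$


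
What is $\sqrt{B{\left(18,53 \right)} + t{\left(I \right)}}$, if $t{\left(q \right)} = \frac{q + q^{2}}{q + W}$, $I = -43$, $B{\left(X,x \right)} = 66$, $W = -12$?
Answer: $\frac{4 \sqrt{6270}}{55} \approx 5.7588$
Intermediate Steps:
$t{\left(q \right)} = \frac{q + q^{2}}{-12 + q}$ ($t{\left(q \right)} = \frac{q + q^{2}}{q - 12} = \frac{q + q^{2}}{-12 + q}$)
$\sqrt{B{\left(18,53 \right)} + t{\left(I \right)}} = \sqrt{66 - \frac{43 \left(1 - 43\right)}{-12 - 43}} = \sqrt{66 - 43 \frac{1}{-55} \left(-42\right)} = \sqrt{66 - \left(- \frac{43}{55}\right) \left(-42\right)} = \sqrt{66 - \frac{1806}{55}} = \sqrt{\frac{1824}{55}} = \frac{4 \sqrt{6270}}{55}$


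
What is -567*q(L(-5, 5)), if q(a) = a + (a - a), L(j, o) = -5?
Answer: 2835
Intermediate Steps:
q(a) = a (q(a) = a + 0 = a)
-567*q(L(-5, 5)) = -567*(-5) = 2835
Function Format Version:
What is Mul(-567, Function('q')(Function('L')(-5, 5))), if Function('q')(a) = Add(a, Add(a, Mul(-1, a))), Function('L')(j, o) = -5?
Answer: 2835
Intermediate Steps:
Function('q')(a) = a (Function('q')(a) = Add(a, 0) = a)
Mul(-567, Function('q')(Function('L')(-5, 5))) = Mul(-567, -5) = 2835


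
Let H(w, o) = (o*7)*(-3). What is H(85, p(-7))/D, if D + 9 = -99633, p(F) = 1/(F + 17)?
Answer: 7/332140 ≈ 2.1075e-5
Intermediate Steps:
p(F) = 1/(17 + F)
D = -99642 (D = -9 - 99633 = -99642)
H(w, o) = -21*o (H(w, o) = (7*o)*(-3) = -21*o)
H(85, p(-7))/D = -21/(17 - 7)/(-99642) = -21/10*(-1/99642) = 7/332140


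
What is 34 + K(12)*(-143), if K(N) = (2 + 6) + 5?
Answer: -1825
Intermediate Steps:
K(N) = 13 (K(N) = 8 + 5 = 13)
34 + K(12)*(-143) = 34 + 13*(-143) = 34 - 1859 = -1825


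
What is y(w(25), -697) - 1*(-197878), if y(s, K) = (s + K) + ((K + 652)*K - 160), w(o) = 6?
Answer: 228392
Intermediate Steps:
y(s, K) = -160 + K + s + K*(652 + K) (y(s, K) = (K + s) + ((652 + K)*K - 160) = (K + s) + (K*(652 + K) - 160) = (K + s) + (-160 + K*(652 + K)) = -160 + K + s + K*(652 + K))
y(w(25), -697) - 1*(-197878) = (-160 + 6 + (-697)² + 653*(-697)) - 1*(-197878) = (-160 + 6 + 485809 - 455141) + 197878 = 30514 + 197878 = 228392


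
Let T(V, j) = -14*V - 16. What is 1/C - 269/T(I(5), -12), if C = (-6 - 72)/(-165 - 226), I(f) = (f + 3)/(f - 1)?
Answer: 19093/1716 ≈ 11.126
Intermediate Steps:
I(f) = (3 + f)/(-1 + f)
T(V, j) = -16 - 14*V
C = 78/391 (C = -78/(-391) = -78*(-1/391) = 78/391 ≈ 0.19949)
1/C - 269/T(I(5), -12) = 1/(78/391) - 269/(-16 - 14*(3 + 5)/(-1 + 5)) = 391/78 - 269/(-16 - 14*8/4) = 391/78 - 269/(-16 - 7*8/2) = 391/78 - 269/(-16 - 14*2) = 391/78 - 269/(-16 - 28) = 391/78 - 269/(-44) = 391/78 - 269*(-1/44) = 391/78 + 269/44 = 19093/1716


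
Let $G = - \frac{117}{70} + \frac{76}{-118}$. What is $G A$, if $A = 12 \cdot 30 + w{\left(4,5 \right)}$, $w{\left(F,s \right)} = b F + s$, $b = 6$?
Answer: $- \frac{3720007}{4130} \approx -900.73$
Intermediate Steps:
$G = - \frac{9563}{4130}$ ($G = \left(-117\right) \frac{1}{70} + 76 \left(- \frac{1}{118}\right) = - \frac{117}{70} - \frac{38}{59} = - \frac{9563}{4130} \approx -2.3155$)
$w{\left(F,s \right)} = s + 6 F$ ($w{\left(F,s \right)} = 6 F + s = s + 6 F$)
$A = 389$ ($A = 12 \cdot 30 + \left(5 + 6 \cdot 4\right) = 360 + \left(5 + 24\right) = 360 + 29 = 389$)
$G A = \left(- \frac{9563}{4130}\right) 389 = - \frac{3720007}{4130}$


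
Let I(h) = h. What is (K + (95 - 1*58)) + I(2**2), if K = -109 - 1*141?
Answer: -209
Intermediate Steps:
K = -250 (K = -109 - 141 = -250)
(K + (95 - 1*58)) + I(2**2) = (-250 + (95 - 1*58)) + 2**2 = (-250 + (95 - 58)) + 4 = (-250 + 37) + 4 = -213 + 4 = -209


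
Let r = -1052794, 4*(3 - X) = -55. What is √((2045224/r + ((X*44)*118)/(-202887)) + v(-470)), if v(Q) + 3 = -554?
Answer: I*√708912977784665668367099/35599702713 ≈ 23.651*I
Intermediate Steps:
X = 67/4 (X = 3 - ¼*(-55) = 3 + 55/4 = 67/4 ≈ 16.750)
v(Q) = -557 (v(Q) = -3 - 554 = -557)
√((2045224/r + ((X*44)*118)/(-202887)) + v(-470)) = √((2045224/(-1052794) + (((67/4)*44)*118)/(-202887)) - 557) = √((2045224*(-1/1052794) + (737*118)*(-1/202887)) - 557) = √((-1022612/526397 + 86966*(-1/202887)) - 557) = √((-1022612/526397 - 86966/202887) - 557) = √(-253253322346/106799108139 - 557) = √(-59740356555769/106799108139) = I*√708912977784665668367099/35599702713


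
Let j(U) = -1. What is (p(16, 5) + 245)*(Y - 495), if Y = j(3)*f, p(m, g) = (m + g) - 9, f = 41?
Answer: -137752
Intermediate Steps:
p(m, g) = -9 + g + m (p(m, g) = (g + m) - 9 = -9 + g + m)
Y = -41 (Y = -1*41 = -41)
(p(16, 5) + 245)*(Y - 495) = ((-9 + 5 + 16) + 245)*(-41 - 495) = (12 + 245)*(-536) = 257*(-536) = -137752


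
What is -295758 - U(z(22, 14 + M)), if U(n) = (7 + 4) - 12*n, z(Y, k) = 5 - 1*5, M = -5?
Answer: -295769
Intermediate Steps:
z(Y, k) = 0 (z(Y, k) = 5 - 5 = 0)
U(n) = 11 - 12*n
-295758 - U(z(22, 14 + M)) = -295758 - (11 - 12*0) = -295758 - (11 + 0) = -295758 - 1*11 = -295758 - 11 = -295769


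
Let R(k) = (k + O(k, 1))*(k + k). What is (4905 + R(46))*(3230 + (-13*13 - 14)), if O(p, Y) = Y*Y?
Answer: 28120763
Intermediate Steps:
O(p, Y) = Y**2
R(k) = 2*k*(1 + k) (R(k) = (k + 1**2)*(k + k) = (k + 1)*(2*k) = (1 + k)*(2*k) = 2*k*(1 + k))
(4905 + R(46))*(3230 + (-13*13 - 14)) = (4905 + 2*46*(1 + 46))*(3230 + (-13*13 - 14)) = (4905 + 2*46*47)*(3230 + (-169 - 14)) = (4905 + 4324)*(3230 - 183) = 9229*3047 = 28120763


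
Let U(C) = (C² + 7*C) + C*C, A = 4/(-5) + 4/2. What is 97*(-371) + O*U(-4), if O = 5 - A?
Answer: -179859/5 ≈ -35972.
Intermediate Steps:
A = 6/5 (A = 4*(-⅕) + 4*(½) = -⅘ + 2 = 6/5 ≈ 1.2000)
U(C) = 2*C² + 7*C (U(C) = (C² + 7*C) + C² = 2*C² + 7*C)
O = 19/5 (O = 5 - 1*6/5 = 5 - 6/5 = 19/5 ≈ 3.8000)
97*(-371) + O*U(-4) = 97*(-371) + 19*(-4*(7 + 2*(-4)))/5 = -35987 + 19*(-4*(7 - 8))/5 = -35987 + 19*(-4*(-1))/5 = -35987 + (19/5)*4 = -35987 + 76/5 = -179859/5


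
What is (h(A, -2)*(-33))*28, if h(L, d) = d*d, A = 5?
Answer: -3696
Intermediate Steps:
h(L, d) = d**2
(h(A, -2)*(-33))*28 = ((-2)**2*(-33))*28 = (4*(-33))*28 = -132*28 = -3696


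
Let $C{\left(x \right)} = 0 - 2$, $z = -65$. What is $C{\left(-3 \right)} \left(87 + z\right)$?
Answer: $-44$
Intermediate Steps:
$C{\left(x \right)} = -2$ ($C{\left(x \right)} = 0 - 2 = -2$)
$C{\left(-3 \right)} \left(87 + z\right) = - 2 \left(87 - 65\right) = \left(-2\right) 22 = -44$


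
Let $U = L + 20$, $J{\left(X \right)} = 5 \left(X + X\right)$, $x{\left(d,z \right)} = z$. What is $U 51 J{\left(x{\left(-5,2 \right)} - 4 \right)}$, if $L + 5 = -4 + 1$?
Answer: $-12240$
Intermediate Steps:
$L = -8$ ($L = -5 + \left(-4 + 1\right) = -5 - 3 = -8$)
$J{\left(X \right)} = 10 X$ ($J{\left(X \right)} = 5 \cdot 2 X = 10 X$)
$U = 12$ ($U = -8 + 20 = 12$)
$U 51 J{\left(x{\left(-5,2 \right)} - 4 \right)} = 12 \cdot 51 \cdot 10 \left(2 - 4\right) = 612 \cdot 10 \left(-2\right) = 612 \left(-20\right) = -12240$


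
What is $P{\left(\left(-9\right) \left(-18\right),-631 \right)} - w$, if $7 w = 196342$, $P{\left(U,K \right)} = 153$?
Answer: $- \frac{195271}{7} \approx -27896.0$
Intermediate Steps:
$w = \frac{196342}{7}$ ($w = \frac{1}{7} \cdot 196342 = \frac{196342}{7} \approx 28049.0$)
$P{\left(\left(-9\right) \left(-18\right),-631 \right)} - w = 153 - \frac{196342}{7} = - \frac{195271}{7}$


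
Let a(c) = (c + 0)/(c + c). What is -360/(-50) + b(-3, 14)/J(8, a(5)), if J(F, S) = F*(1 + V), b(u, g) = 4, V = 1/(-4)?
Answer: 118/15 ≈ 7.8667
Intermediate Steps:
V = -¼ ≈ -0.25000
a(c) = ½ (a(c) = c/((2*c)) = c*(1/(2*c)) = ½)
J(F, S) = 3*F/4 (J(F, S) = F*(1 - ¼) = F*(¾) = 3*F/4)
-360/(-50) + b(-3, 14)/J(8, a(5)) = -360/(-50) + 4/(((¾)*8)) = -360*(-1/50) + 4/6 = 36/5 + 4*(⅙) = 36/5 + ⅔ = 118/15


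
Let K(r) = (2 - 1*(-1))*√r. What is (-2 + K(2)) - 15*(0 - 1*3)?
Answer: 43 + 3*√2 ≈ 47.243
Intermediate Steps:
K(r) = 3*√r (K(r) = (2 + 1)*√r = 3*√r)
(-2 + K(2)) - 15*(0 - 1*3) = (-2 + 3*√2) - 15*(0 - 1*3) = (-2 + 3*√2) - 15*(0 - 3) = (-2 + 3*√2) - 15*(-3) = (-2 + 3*√2) + 45 = 43 + 3*√2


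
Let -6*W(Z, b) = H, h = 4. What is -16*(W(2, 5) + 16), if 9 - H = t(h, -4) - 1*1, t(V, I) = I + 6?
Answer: -704/3 ≈ -234.67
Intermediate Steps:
t(V, I) = 6 + I
H = 8 (H = 9 - ((6 - 4) - 1*1) = 9 - (2 - 1) = 9 - 1*1 = 9 - 1 = 8)
W(Z, b) = -4/3 (W(Z, b) = -⅙*8 = -4/3)
-16*(W(2, 5) + 16) = -16*(-4/3 + 16) = -16*44/3 = -704/3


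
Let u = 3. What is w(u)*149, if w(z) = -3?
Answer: -447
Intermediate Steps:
w(u)*149 = -3*149 = -447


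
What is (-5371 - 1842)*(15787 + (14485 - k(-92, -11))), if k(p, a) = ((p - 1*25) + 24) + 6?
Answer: -218979467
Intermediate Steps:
k(p, a) = 5 + p (k(p, a) = ((p - 25) + 24) + 6 = ((-25 + p) + 24) + 6 = (-1 + p) + 6 = 5 + p)
(-5371 - 1842)*(15787 + (14485 - k(-92, -11))) = (-5371 - 1842)*(15787 + (14485 - (5 - 92))) = -7213*(15787 + (14485 - 1*(-87))) = -7213*(15787 + (14485 + 87)) = -7213*(15787 + 14572) = -7213*30359 = -218979467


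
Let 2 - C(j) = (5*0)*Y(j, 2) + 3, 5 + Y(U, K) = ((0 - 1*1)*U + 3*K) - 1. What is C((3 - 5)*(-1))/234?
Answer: -1/234 ≈ -0.0042735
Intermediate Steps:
Y(U, K) = -6 - U + 3*K (Y(U, K) = -5 + (((0 - 1*1)*U + 3*K) - 1) = -5 + (((0 - 1)*U + 3*K) - 1) = -5 + ((-U + 3*K) - 1) = -5 + (-1 - U + 3*K) = -6 - U + 3*K)
C(j) = -1 (C(j) = 2 - ((5*0)*(-6 - j + 3*2) + 3) = 2 - (0*(-6 - j + 6) + 3) = 2 - (0*(-j) + 3) = 2 - (0 + 3) = 2 - 1*3 = 2 - 3 = -1)
C((3 - 5)*(-1))/234 = -1/234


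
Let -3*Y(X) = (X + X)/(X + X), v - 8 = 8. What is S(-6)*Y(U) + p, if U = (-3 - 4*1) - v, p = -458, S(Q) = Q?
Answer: -456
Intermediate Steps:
v = 16 (v = 8 + 8 = 16)
U = -23 (U = (-3 - 4*1) - 1*16 = (-3 - 4) - 16 = -7 - 16 = -23)
Y(X) = -⅓ (Y(X) = -(X + X)/(3*(X + X)) = -2*X/(3*(2*X)) = -2*X*1/(2*X)/3 = -⅓*1 = -⅓)
S(-6)*Y(U) + p = -6*(-⅓) - 458 = 2 - 458 = -456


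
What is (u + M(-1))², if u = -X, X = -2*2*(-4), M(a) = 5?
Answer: 121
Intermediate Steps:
X = 16 (X = -4*(-4) = 16)
u = -16 (u = -1*16 = -16)
(u + M(-1))² = (-16 + 5)² = (-11)² = 121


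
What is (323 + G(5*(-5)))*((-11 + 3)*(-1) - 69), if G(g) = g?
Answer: -18178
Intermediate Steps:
(323 + G(5*(-5)))*((-11 + 3)*(-1) - 69) = (323 + 5*(-5))*((-11 + 3)*(-1) - 69) = (323 - 25)*(-8*(-1) - 69) = 298*(8 - 69) = 298*(-61) = -18178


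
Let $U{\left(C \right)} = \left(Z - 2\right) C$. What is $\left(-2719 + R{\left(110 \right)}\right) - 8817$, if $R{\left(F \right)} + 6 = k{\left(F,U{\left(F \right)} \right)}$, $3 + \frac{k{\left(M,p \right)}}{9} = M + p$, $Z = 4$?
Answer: $-8599$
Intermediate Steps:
$U{\left(C \right)} = 2 C$ ($U{\left(C \right)} = \left(4 - 2\right) C = 2 C$)
$k{\left(M,p \right)} = -27 + 9 M + 9 p$ ($k{\left(M,p \right)} = -27 + 9 \left(M + p\right) = -27 + \left(9 M + 9 p\right) = -27 + 9 M + 9 p$)
$R{\left(F \right)} = -33 + 27 F$ ($R{\left(F \right)} = -6 + \left(-27 + 9 F + 9 \cdot 2 F\right) = -6 + \left(-27 + 9 F + 18 F\right) = -6 + \left(-27 + 27 F\right) = -33 + 27 F$)
$\left(-2719 + R{\left(110 \right)}\right) - 8817 = \left(-2719 + \left(-33 + 27 \cdot 110\right)\right) - 8817 = \left(-2719 + \left(-33 + 2970\right)\right) - 8817 = \left(-2719 + 2937\right) - 8817 = 218 - 8817 = -8599$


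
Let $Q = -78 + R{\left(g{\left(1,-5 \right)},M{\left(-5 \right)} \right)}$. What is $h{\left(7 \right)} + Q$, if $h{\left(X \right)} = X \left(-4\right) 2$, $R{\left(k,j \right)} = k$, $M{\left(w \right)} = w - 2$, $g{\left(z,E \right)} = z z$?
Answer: $-133$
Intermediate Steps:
$g{\left(z,E \right)} = z^{2}$
$M{\left(w \right)} = -2 + w$ ($M{\left(w \right)} = w - 2 = -2 + w$)
$Q = -77$ ($Q = -78 + 1^{2} = -78 + 1 = -77$)
$h{\left(X \right)} = - 8 X$ ($h{\left(X \right)} = - 4 X 2 = - 8 X$)
$h{\left(7 \right)} + Q = \left(-8\right) 7 - 77 = -56 - 77 = -133$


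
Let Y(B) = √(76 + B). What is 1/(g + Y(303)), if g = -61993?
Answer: -61993/3843131670 - √379/3843131670 ≈ -1.6136e-5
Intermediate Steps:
1/(g + Y(303)) = 1/(-61993 + √(76 + 303)) = 1/(-61993 + √379)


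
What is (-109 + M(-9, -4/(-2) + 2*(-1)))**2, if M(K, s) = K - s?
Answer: 13924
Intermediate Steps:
(-109 + M(-9, -4/(-2) + 2*(-1)))**2 = (-109 + (-9 - (-4/(-2) + 2*(-1))))**2 = (-109 + (-9 - (-4*(-1/2) - 2)))**2 = (-109 + (-9 - (2 - 2)))**2 = (-109 + (-9 - 1*0))**2 = (-109 + (-9 + 0))**2 = (-109 - 9)**2 = (-118)**2 = 13924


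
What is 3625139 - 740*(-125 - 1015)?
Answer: 4468739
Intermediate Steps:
3625139 - 740*(-125 - 1015) = 3625139 - 740*(-1140) = 3625139 - 1*(-843600) = 3625139 + 843600 = 4468739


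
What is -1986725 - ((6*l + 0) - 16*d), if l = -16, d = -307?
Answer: -1991541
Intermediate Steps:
-1986725 - ((6*l + 0) - 16*d) = -1986725 - ((6*(-16) + 0) - 16*(-307)) = -1986725 - ((-96 + 0) + 4912) = -1986725 - (-96 + 4912) = -1986725 - 1*4816 = -1986725 - 4816 = -1991541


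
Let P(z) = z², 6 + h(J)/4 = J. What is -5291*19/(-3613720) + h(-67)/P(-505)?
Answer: 446949127/16756162600 ≈ 0.026674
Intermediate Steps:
h(J) = -24 + 4*J
-5291*19/(-3613720) + h(-67)/P(-505) = -5291*19/(-3613720) + (-24 + 4*(-67))/((-505)²) = -100529*(-1/3613720) + (-24 - 268)/255025 = 9139/328520 - 292*1/255025 = 9139/328520 - 292/255025 = 446949127/16756162600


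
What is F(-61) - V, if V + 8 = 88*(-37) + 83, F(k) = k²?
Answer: 6902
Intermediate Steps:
V = -3181 (V = -8 + (88*(-37) + 83) = -8 + (-3256 + 83) = -8 - 3173 = -3181)
F(-61) - V = (-61)² - 1*(-3181) = 3721 + 3181 = 6902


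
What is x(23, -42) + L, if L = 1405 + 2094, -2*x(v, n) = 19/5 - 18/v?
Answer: 804423/230 ≈ 3497.5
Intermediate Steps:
x(v, n) = -19/10 + 9/v (x(v, n) = -(19/5 - 18/v)/2 = -19/10 + 9/v)
L = 3499
x(23, -42) + L = (-19/10 + 9/23) + 3499 = -347/230 + 3499 = 804423/230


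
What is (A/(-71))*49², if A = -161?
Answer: 386561/71 ≈ 5444.5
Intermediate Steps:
(A/(-71))*49² = -161/(-71)*49² = -161*(-1/71)*2401 = (161/71)*2401 = 386561/71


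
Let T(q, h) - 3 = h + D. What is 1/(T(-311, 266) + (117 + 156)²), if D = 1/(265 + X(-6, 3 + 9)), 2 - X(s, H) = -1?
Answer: 268/20045865 ≈ 1.3369e-5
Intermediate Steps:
X(s, H) = 3 (X(s, H) = 2 - 1*(-1) = 2 + 1 = 3)
D = 1/268 (D = 1/(265 + 3) = 1/268 ≈ 0.0037313)
T(q, h) = 805/268 + h (T(q, h) = 3 + (h + 1/268) = 3 + (1/268 + h) = 805/268 + h)
1/(T(-311, 266) + (117 + 156)²) = 1/((805/268 + 266) + (117 + 156)²) = 1/(72093/268 + 273²) = 1/(72093/268 + 74529) = 1/(20045865/268) = 268/20045865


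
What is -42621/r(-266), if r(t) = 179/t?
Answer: 11337186/179 ≈ 63336.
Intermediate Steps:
-42621/r(-266) = -42621/(179/(-266)) = -42621/(179*(-1/266)) = -42621/(-179/266) = -42621*(-266/179) = 11337186/179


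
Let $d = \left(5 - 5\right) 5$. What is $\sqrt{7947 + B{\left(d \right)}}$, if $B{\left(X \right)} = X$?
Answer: $3 \sqrt{883} \approx 89.146$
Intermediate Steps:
$d = 0$ ($d = 0 \cdot 5 = 0$)
$\sqrt{7947 + B{\left(d \right)}} = \sqrt{7947 + 0} = \sqrt{7947} = 3 \sqrt{883}$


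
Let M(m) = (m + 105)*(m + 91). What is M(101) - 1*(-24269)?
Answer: 63821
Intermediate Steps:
M(m) = (91 + m)*(105 + m) (M(m) = (105 + m)*(91 + m) = (91 + m)*(105 + m))
M(101) - 1*(-24269) = (9555 + 101² + 196*101) - 1*(-24269) = (9555 + 10201 + 19796) + 24269 = 39552 + 24269 = 63821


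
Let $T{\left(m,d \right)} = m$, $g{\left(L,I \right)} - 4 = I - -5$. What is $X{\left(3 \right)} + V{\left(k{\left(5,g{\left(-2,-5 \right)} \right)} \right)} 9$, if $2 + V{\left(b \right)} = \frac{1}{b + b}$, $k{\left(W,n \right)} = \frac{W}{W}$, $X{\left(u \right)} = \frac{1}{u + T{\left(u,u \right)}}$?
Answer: $- \frac{40}{3} \approx -13.333$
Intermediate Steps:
$g{\left(L,I \right)} = 9 + I$ ($g{\left(L,I \right)} = 4 + \left(I - -5\right) = 4 + \left(I + 5\right) = 4 + \left(5 + I\right) = 9 + I$)
$X{\left(u \right)} = \frac{1}{2 u}$ ($X{\left(u \right)} = \frac{1}{u + u} = \frac{1}{2 u}$)
$k{\left(W,n \right)} = 1$
$V{\left(b \right)} = -2 + \frac{1}{2 b}$ ($V{\left(b \right)} = -2 + \frac{1}{b + b} = -2 + \frac{1}{2 b}$)
$X{\left(3 \right)} + V{\left(k{\left(5,g{\left(-2,-5 \right)} \right)} \right)} 9 = \frac{1}{2 \cdot 3} + \left(-2 + \frac{1}{2 \cdot 1}\right) 9 = \frac{1}{2} \cdot \frac{1}{3} + \left(-2 + \frac{1}{2} \cdot 1\right) 9 = \frac{1}{6} + \left(-2 + \frac{1}{2}\right) 9 = \frac{1}{6} - \frac{27}{2} = - \frac{40}{3}$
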